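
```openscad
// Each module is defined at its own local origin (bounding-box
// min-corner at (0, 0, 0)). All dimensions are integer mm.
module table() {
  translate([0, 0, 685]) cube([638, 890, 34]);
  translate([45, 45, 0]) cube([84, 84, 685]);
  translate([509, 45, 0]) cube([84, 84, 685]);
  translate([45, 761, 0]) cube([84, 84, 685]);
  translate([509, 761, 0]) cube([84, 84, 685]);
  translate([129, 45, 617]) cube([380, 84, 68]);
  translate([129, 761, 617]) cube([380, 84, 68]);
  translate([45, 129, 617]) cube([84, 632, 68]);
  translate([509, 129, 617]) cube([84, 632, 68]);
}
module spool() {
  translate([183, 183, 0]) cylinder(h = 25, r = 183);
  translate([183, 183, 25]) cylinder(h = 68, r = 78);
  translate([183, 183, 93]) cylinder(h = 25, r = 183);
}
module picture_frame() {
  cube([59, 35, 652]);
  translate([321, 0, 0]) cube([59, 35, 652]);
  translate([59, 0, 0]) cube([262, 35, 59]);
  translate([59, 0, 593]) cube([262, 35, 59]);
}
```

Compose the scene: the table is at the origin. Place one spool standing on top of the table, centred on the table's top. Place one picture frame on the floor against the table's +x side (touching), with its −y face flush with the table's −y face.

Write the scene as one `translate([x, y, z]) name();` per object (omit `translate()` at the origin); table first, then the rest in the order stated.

table();
translate([136, 262, 719]) spool();
translate([638, 0, 0]) picture_frame();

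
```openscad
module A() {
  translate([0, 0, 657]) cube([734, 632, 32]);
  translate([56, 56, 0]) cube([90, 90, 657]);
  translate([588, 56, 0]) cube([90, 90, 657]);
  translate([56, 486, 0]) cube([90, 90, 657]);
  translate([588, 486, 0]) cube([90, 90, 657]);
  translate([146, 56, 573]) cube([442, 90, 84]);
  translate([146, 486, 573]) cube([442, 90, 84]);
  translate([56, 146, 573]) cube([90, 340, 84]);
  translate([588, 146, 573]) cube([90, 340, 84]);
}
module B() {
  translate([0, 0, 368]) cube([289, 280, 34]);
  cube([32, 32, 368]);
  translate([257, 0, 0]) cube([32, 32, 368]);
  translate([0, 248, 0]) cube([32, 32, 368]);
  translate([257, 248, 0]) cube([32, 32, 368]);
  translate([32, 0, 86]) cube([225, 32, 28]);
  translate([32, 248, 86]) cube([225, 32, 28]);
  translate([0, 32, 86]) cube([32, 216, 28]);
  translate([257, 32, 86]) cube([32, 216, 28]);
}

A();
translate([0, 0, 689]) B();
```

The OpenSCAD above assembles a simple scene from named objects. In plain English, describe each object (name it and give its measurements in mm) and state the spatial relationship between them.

A is a table: top 734 mm (x) × 632 mm (y), 32 mm thick, upper face at z = 689 mm, on four 90×90 mm square legs, each inset 56 mm from the nearest pair of top edges, running from z = 0 to the bottom of the top. Four apron rails, 90 mm thick and 84 mm tall, run between adjacent legs with their top edges flush with the underside of the top and their outer faces flush with the legs' outer faces.

B is a four-legged stool. The seat is 289×280 mm, 34 mm thick, top at z = 402 mm. It stands on four square legs, each 32×32 mm in cross-section, from z = 0 to the seat underside, each flush with a corner of the seat. Four stretchers, 32 mm wide and 28 mm tall, connect adjacent legs with their undersides at z = 86 mm, each running between the inner faces of the legs it joins and aligned with the legs' outer faces on the other axis.

The stool is on top of the table.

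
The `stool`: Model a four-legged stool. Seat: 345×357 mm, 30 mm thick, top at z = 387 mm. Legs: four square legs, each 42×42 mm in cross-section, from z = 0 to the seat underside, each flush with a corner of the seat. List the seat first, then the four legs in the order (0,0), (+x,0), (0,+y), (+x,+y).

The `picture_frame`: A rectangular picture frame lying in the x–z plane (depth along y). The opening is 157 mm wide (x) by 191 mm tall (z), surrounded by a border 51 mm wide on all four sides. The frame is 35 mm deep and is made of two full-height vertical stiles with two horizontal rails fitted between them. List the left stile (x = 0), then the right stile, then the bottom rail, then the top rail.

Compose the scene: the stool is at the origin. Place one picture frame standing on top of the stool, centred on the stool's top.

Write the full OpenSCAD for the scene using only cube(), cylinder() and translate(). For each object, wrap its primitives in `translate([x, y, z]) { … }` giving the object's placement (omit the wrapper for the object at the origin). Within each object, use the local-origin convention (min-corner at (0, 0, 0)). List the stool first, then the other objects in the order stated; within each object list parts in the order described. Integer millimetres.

translate([0, 0, 357]) cube([345, 357, 30]);
cube([42, 42, 357]);
translate([303, 0, 0]) cube([42, 42, 357]);
translate([0, 315, 0]) cube([42, 42, 357]);
translate([303, 315, 0]) cube([42, 42, 357]);
translate([43, 161, 387]) {
  cube([51, 35, 293]);
  translate([208, 0, 0]) cube([51, 35, 293]);
  translate([51, 0, 0]) cube([157, 35, 51]);
  translate([51, 0, 242]) cube([157, 35, 51]);
}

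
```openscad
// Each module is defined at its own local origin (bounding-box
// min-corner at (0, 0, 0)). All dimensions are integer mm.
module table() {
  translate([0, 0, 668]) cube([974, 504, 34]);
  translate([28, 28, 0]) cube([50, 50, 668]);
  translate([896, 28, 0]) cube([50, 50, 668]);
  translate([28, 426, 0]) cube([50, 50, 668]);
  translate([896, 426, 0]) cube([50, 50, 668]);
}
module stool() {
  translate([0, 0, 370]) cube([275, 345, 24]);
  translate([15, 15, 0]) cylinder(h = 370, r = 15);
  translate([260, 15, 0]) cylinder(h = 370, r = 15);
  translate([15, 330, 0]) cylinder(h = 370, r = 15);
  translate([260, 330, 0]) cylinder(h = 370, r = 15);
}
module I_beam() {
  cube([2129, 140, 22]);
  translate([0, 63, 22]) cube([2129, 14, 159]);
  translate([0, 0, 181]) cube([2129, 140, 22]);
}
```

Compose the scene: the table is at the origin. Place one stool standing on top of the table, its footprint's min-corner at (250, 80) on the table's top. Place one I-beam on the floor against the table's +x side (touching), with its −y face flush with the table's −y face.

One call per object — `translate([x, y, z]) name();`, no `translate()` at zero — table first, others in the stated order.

table();
translate([250, 80, 702]) stool();
translate([974, 0, 0]) I_beam();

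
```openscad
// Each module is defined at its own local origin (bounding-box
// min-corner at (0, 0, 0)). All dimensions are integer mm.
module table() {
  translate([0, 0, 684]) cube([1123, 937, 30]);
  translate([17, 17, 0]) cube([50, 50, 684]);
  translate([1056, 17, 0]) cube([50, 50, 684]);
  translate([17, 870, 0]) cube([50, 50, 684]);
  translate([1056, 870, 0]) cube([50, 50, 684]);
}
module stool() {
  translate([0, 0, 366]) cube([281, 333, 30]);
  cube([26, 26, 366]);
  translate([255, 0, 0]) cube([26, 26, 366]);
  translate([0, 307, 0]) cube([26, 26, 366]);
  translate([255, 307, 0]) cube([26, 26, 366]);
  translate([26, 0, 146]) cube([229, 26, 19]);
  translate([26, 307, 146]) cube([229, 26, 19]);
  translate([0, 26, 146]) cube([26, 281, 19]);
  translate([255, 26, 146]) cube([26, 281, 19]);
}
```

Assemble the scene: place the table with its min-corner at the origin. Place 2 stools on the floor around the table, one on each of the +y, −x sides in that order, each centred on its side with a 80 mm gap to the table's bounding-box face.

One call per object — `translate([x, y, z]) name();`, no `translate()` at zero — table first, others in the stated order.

table();
translate([421, 1017, 0]) stool();
translate([-361, 302, 0]) stool();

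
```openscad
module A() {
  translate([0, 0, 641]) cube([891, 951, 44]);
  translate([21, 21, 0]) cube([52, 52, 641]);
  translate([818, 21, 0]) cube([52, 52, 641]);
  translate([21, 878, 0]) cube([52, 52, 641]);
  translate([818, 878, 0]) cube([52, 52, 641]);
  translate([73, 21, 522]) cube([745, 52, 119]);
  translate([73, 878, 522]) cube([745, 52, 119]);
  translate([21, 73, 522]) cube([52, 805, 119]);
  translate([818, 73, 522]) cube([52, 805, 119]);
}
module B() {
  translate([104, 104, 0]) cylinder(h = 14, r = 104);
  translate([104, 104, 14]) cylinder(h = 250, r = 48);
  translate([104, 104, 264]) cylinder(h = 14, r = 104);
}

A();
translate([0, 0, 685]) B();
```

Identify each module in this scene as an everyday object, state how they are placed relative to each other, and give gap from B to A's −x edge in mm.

A is a table. B is a spool. The spool is on top of the table. The gap from the spool to the table's −x edge is 0 mm.

The spool's min-x is at 0; the table's min-x is 0; gap = 0 mm.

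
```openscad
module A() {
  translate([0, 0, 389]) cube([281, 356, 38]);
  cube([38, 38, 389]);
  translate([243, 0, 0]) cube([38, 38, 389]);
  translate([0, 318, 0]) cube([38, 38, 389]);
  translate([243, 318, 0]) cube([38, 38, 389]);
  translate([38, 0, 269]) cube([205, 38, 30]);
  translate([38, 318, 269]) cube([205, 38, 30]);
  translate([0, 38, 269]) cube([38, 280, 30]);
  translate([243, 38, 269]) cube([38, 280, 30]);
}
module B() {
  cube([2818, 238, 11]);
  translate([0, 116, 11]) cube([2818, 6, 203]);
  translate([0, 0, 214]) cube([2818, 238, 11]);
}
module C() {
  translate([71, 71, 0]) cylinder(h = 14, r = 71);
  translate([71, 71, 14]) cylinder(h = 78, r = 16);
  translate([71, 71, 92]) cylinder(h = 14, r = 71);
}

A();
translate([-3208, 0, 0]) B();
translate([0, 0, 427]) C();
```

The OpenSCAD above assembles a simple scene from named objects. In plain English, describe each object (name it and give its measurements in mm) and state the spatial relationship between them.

A is a four-legged stool. The seat is a 281×356×38 mm slab whose top surface is at z = 427 mm; four square legs, each 38×38 mm in cross-section, run from the floor (z = 0) to the underside of the seat, each flush with a corner of the seat. Four stretchers, 38 mm wide and 30 mm tall, connect adjacent legs with their undersides at z = 269 mm, each running between the inner faces of the legs it joins and aligned with the legs' outer faces on the other axis.

B is an I-beam lying along x, 2818 mm long. Overall section height 225 mm. Two flanges 238 mm wide (y) and 11 mm thick, one on the floor and one at the top; a web 6 mm thick runs between them, centred on the flange width.

C is a spool: two coaxial disc flanges of radius 71 mm and thickness 14 mm, joined by a core cylinder of radius 16 mm and height 78 mm. The lower flange rests on z = 0 and the three cylinders share a vertical axis.

The I-beam is on the floor beside the stool on its −x side. The spool is on top of the stool.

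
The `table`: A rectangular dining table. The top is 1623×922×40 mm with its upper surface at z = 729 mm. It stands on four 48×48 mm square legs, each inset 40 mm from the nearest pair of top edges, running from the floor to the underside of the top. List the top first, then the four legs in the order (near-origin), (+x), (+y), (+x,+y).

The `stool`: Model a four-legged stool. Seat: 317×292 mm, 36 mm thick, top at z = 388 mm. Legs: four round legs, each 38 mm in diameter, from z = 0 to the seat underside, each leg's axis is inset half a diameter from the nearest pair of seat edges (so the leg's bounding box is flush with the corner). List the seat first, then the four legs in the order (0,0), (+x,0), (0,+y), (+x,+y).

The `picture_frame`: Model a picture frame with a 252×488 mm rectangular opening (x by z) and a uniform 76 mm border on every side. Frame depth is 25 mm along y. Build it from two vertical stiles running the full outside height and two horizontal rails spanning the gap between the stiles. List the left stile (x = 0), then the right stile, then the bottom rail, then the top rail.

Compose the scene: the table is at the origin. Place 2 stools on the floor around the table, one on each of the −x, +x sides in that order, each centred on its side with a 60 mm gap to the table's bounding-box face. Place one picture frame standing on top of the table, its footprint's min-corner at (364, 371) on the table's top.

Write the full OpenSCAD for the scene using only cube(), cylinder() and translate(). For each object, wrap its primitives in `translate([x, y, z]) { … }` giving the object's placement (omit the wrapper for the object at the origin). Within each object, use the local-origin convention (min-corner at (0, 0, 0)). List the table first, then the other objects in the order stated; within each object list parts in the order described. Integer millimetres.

translate([0, 0, 689]) cube([1623, 922, 40]);
translate([40, 40, 0]) cube([48, 48, 689]);
translate([1535, 40, 0]) cube([48, 48, 689]);
translate([40, 834, 0]) cube([48, 48, 689]);
translate([1535, 834, 0]) cube([48, 48, 689]);
translate([-377, 315, 0]) {
  translate([0, 0, 352]) cube([317, 292, 36]);
  translate([19, 19, 0]) cylinder(h = 352, r = 19);
  translate([298, 19, 0]) cylinder(h = 352, r = 19);
  translate([19, 273, 0]) cylinder(h = 352, r = 19);
  translate([298, 273, 0]) cylinder(h = 352, r = 19);
}
translate([1683, 315, 0]) {
  translate([0, 0, 352]) cube([317, 292, 36]);
  translate([19, 19, 0]) cylinder(h = 352, r = 19);
  translate([298, 19, 0]) cylinder(h = 352, r = 19);
  translate([19, 273, 0]) cylinder(h = 352, r = 19);
  translate([298, 273, 0]) cylinder(h = 352, r = 19);
}
translate([364, 371, 729]) {
  cube([76, 25, 640]);
  translate([328, 0, 0]) cube([76, 25, 640]);
  translate([76, 0, 0]) cube([252, 25, 76]);
  translate([76, 0, 564]) cube([252, 25, 76]);
}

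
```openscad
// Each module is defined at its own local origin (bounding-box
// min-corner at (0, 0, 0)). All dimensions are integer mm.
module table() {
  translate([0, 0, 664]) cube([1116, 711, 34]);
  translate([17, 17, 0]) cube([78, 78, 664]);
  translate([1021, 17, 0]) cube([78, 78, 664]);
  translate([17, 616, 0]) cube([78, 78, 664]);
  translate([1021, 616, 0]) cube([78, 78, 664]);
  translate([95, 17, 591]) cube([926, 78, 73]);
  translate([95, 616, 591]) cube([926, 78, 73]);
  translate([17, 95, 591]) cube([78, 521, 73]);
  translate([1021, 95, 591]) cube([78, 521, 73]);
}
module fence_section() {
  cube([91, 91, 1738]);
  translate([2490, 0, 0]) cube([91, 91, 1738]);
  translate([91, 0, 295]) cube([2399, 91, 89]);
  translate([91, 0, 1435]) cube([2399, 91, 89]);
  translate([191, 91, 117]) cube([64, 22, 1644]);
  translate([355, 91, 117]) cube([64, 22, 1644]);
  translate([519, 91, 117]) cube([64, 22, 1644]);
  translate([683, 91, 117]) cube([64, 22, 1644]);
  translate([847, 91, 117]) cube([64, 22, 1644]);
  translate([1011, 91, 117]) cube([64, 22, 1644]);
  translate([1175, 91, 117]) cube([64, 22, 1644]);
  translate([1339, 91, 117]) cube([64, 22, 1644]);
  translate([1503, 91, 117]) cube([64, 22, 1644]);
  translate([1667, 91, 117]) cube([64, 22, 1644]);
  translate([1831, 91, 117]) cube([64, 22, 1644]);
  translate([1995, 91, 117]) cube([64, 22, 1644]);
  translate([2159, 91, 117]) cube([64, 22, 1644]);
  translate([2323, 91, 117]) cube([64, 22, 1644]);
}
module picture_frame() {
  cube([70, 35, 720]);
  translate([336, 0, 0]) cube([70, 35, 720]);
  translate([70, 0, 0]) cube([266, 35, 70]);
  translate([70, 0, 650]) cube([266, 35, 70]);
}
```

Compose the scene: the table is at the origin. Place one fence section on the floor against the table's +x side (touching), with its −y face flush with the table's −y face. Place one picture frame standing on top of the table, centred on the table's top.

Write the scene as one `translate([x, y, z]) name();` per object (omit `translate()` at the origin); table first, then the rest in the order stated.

table();
translate([1116, 0, 0]) fence_section();
translate([355, 338, 698]) picture_frame();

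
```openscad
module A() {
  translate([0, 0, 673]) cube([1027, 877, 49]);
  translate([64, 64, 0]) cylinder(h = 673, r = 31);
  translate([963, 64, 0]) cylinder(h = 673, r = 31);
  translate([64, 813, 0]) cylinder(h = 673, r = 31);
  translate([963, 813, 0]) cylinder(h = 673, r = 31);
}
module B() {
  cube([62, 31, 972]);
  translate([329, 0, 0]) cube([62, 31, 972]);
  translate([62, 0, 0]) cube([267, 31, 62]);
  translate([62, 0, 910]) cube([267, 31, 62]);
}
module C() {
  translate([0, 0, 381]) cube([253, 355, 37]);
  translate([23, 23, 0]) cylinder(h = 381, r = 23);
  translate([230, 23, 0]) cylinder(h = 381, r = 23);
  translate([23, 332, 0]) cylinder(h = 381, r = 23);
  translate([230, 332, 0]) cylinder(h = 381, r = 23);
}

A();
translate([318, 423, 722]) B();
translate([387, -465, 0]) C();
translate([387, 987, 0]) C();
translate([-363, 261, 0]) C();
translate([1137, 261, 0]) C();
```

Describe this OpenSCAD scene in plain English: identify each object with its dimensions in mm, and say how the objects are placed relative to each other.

A is a table with a 1027×877 mm rectangular top, 49 mm thick, top surface at z = 722 mm, supported by four round legs of 62 mm diameter, each leg's bounding box inset 33 mm from the nearest pair of top edges, running from the floor.

B is a picture frame with a 267×848 mm rectangular opening (x by z) and a uniform 62 mm border on every side. Frame depth is 31 mm along y. It is built from two vertical stiles running the full outside height and two horizontal rails spanning the gap between the stiles.

C is a simple wooden stool: a rectangular seat 253 mm (x) by 355 mm (y), 37 mm thick, top face at z = 418 mm, on four round legs, each 46 mm in diameter. The legs rest on z = 0, each leg's axis is inset half a diameter from the nearest pair of seat edges (so the leg's bounding box is flush with the corner).

The picture frame is on top of the table, centred. Four stools sit around the table at the −y, +y, −x, +x sides.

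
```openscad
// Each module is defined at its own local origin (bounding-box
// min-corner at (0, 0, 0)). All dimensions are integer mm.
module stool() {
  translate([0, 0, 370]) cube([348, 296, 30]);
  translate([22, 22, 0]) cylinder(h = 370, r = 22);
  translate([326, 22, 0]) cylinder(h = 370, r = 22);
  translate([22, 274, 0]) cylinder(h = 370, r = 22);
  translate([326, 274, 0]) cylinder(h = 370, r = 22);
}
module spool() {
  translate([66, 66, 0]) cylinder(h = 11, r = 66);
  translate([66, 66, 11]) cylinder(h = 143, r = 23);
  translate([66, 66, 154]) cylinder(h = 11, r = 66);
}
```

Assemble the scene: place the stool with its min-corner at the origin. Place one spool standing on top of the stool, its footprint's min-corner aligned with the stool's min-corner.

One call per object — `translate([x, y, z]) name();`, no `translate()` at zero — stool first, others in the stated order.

stool();
translate([0, 0, 400]) spool();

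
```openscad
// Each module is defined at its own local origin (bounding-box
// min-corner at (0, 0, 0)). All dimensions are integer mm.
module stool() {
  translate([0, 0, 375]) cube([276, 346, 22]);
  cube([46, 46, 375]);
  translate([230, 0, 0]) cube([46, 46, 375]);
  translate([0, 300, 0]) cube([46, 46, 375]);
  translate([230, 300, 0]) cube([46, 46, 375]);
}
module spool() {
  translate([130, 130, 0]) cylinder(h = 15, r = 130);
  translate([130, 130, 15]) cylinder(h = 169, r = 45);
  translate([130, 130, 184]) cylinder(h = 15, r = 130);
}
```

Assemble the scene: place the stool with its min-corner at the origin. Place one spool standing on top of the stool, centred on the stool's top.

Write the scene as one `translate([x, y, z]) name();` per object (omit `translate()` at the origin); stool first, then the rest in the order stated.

stool();
translate([8, 43, 397]) spool();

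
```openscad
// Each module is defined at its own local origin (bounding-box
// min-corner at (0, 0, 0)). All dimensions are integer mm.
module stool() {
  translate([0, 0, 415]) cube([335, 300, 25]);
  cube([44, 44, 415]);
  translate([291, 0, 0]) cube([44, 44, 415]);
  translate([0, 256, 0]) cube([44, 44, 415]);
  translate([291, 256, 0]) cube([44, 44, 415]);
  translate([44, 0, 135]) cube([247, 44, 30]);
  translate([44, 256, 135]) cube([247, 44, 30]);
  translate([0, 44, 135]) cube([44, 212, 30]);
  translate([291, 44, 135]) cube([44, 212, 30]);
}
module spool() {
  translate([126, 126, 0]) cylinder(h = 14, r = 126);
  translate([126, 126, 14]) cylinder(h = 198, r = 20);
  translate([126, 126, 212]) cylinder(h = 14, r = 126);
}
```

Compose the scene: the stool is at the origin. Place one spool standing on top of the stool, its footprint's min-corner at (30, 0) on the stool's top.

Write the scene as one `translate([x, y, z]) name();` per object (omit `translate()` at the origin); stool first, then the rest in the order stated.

stool();
translate([30, 0, 440]) spool();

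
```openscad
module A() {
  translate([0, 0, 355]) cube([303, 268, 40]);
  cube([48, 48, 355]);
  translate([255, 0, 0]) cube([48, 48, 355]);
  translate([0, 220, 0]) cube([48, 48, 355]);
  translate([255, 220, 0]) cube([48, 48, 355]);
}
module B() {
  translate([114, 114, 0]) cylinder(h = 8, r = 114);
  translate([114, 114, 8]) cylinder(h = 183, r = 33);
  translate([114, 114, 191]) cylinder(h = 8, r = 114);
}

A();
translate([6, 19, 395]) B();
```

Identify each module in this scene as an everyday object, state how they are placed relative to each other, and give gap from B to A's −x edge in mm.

The spool's min-x is at 6; the stool's min-x is 0; gap = 6 mm.

A is a stool. B is a spool. The spool is on top of the stool. The gap from the spool to the stool's −x edge is 6 mm.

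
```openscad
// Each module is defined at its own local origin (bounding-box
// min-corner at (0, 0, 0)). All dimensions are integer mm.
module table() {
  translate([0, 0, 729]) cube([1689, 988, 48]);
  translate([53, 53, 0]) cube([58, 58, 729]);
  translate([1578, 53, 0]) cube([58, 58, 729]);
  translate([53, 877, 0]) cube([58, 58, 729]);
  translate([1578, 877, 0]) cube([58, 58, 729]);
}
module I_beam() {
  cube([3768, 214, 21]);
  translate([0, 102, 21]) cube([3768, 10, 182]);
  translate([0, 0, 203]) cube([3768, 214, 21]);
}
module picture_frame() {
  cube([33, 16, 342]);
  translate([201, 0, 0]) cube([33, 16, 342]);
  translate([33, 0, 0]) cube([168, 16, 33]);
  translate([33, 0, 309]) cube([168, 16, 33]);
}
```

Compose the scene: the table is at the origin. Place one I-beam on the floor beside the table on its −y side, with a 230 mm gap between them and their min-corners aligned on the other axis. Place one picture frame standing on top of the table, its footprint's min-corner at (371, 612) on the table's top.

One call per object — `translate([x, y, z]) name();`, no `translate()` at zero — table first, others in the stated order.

table();
translate([0, -444, 0]) I_beam();
translate([371, 612, 777]) picture_frame();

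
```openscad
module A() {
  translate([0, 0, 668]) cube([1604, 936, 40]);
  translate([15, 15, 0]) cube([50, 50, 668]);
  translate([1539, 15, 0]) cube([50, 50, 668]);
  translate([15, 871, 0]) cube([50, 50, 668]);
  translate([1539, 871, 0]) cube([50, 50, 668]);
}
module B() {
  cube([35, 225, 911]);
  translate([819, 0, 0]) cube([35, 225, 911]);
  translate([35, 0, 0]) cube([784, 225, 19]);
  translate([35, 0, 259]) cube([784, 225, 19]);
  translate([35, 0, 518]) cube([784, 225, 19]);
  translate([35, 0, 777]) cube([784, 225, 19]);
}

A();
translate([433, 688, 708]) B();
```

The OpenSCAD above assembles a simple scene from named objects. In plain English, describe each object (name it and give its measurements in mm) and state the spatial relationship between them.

A is a table: top 1604 mm (x) × 936 mm (y), 40 mm thick, upper face at z = 708 mm, on four 50×50 mm square legs, each inset 15 mm from the nearest pair of top edges, running from z = 0 to the bottom of the top.

B is an open bookshelf. Two side panels, each 35 mm thick, 225 mm deep and 911 mm tall, stand 854 mm apart (outside-to-outside). Between them sit 4 shelves, each 19 mm thick and 225 mm deep, spanning the full gap between the sides. The bottom shelf rests on the floor (its underside at z = 0) and the clear gap between one shelf's top and the next shelf's underside is 240 mm.

The bookshelf is on top of the table.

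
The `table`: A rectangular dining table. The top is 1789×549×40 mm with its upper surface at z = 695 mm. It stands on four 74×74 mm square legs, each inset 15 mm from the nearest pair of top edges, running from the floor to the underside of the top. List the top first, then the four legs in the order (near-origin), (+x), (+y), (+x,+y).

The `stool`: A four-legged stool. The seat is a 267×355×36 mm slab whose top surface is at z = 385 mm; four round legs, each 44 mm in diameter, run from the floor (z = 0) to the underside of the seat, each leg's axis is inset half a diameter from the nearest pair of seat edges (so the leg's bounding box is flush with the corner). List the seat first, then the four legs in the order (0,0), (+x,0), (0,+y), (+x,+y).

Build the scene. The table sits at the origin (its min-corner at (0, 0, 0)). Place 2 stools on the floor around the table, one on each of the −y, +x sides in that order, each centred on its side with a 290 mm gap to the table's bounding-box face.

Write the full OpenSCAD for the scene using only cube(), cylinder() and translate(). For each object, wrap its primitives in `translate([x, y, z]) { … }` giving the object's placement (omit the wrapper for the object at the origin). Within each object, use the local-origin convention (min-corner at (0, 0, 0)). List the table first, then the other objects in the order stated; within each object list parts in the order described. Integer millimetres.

translate([0, 0, 655]) cube([1789, 549, 40]);
translate([15, 15, 0]) cube([74, 74, 655]);
translate([1700, 15, 0]) cube([74, 74, 655]);
translate([15, 460, 0]) cube([74, 74, 655]);
translate([1700, 460, 0]) cube([74, 74, 655]);
translate([761, -645, 0]) {
  translate([0, 0, 349]) cube([267, 355, 36]);
  translate([22, 22, 0]) cylinder(h = 349, r = 22);
  translate([245, 22, 0]) cylinder(h = 349, r = 22);
  translate([22, 333, 0]) cylinder(h = 349, r = 22);
  translate([245, 333, 0]) cylinder(h = 349, r = 22);
}
translate([2079, 97, 0]) {
  translate([0, 0, 349]) cube([267, 355, 36]);
  translate([22, 22, 0]) cylinder(h = 349, r = 22);
  translate([245, 22, 0]) cylinder(h = 349, r = 22);
  translate([22, 333, 0]) cylinder(h = 349, r = 22);
  translate([245, 333, 0]) cylinder(h = 349, r = 22);
}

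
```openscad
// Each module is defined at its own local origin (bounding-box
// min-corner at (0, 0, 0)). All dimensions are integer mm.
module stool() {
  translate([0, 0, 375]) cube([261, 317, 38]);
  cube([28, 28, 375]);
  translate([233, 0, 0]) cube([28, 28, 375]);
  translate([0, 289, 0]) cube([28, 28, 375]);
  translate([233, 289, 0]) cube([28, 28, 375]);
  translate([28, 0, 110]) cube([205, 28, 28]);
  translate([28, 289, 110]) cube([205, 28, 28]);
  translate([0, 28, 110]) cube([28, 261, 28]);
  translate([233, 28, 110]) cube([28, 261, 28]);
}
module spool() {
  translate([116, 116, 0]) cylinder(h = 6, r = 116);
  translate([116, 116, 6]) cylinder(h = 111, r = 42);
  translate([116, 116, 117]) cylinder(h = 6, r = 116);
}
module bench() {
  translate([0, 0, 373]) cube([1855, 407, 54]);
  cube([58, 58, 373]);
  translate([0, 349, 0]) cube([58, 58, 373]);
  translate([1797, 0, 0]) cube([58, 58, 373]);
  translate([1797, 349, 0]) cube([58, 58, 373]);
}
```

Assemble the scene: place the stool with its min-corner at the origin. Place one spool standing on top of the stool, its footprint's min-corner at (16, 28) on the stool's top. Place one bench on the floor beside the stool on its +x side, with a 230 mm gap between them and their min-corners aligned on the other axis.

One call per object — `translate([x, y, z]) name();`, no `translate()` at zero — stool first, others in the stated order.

stool();
translate([16, 28, 413]) spool();
translate([491, 0, 0]) bench();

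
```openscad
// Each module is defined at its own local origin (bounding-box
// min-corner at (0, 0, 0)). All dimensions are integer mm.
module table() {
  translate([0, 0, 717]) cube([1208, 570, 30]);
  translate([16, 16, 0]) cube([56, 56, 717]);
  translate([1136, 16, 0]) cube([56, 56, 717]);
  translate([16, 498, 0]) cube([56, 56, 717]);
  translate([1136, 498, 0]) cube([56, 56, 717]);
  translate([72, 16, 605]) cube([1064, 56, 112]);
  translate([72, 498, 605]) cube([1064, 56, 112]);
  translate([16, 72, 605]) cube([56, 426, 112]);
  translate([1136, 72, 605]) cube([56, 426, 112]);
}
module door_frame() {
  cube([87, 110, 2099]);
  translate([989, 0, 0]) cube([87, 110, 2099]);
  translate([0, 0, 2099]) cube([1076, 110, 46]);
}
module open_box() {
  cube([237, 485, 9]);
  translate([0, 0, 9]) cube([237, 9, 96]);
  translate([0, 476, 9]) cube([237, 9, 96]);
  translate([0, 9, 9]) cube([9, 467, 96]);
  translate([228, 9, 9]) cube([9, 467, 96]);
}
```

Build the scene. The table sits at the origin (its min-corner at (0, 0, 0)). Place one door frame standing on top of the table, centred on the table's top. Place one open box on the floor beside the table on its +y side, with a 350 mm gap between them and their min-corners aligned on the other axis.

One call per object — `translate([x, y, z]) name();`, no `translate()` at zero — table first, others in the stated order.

table();
translate([66, 230, 747]) door_frame();
translate([0, 920, 0]) open_box();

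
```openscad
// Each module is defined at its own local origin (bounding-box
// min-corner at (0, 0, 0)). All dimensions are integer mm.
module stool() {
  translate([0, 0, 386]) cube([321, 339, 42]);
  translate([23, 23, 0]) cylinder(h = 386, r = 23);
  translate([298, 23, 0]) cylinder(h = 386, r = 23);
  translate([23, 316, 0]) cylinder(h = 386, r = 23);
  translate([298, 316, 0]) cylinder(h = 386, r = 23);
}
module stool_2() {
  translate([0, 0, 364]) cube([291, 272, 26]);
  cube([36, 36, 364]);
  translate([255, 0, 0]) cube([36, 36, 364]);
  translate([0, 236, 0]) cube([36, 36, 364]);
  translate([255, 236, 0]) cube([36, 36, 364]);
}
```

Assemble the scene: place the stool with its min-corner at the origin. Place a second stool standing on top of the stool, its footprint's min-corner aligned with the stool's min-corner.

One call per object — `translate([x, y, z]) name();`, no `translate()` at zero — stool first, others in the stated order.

stool();
translate([0, 0, 428]) stool_2();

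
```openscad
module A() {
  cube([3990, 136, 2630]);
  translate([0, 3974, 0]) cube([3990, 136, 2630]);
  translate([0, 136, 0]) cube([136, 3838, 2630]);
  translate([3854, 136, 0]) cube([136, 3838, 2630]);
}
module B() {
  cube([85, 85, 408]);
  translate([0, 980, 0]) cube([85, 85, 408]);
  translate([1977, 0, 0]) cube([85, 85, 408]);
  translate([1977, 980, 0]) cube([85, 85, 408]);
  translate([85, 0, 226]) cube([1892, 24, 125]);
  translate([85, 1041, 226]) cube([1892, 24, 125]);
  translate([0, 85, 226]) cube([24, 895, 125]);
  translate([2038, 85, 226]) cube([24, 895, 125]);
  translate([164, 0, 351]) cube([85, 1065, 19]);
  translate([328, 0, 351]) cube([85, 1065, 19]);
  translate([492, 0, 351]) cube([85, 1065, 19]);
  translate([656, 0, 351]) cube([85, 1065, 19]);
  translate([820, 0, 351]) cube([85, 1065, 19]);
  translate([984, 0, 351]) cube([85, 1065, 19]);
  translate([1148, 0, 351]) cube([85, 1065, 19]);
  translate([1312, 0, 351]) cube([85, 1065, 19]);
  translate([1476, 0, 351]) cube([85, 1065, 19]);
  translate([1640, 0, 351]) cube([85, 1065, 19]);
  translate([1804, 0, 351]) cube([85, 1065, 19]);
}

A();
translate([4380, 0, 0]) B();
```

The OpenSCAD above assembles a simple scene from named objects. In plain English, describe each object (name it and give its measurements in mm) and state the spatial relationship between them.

A is the wall frame of a small rectangular building: four walls, each 2630 mm tall and 136 mm thick, enclosing a footprint 3990 mm (x) by 4110 mm (y) outside-to-outside, with no floor or roof. The front and back walls (the −y and +y sides) span the full width; the two side walls fit between them.

B is a bed frame 2062 mm long (x) by 1065 mm wide (y). Four 85×85 mm corner posts, 408 mm tall, at the corners of the footprint. Four rails of 24 mm thickness and 125 mm height run between adjacent posts with their undersides at z = 226 mm, their outer faces flush with the outside of the frame (the two x-running rails run between the posts' inner faces; the two y-running rails run between the posts' inner faces). 11 slats, each 85 mm wide (x) and 19 mm thick, lie across the top of the two x-running rails, running the full 1065 mm width of the frame in y; the slats are evenly spaced along x between the inner faces of the end posts with equal gaps (rounded down to the nearest mm) at the −x end and between each pair — any rounding remainder accumulates at the +x end.

The bed frame is on the floor beside the house frame on its +x side.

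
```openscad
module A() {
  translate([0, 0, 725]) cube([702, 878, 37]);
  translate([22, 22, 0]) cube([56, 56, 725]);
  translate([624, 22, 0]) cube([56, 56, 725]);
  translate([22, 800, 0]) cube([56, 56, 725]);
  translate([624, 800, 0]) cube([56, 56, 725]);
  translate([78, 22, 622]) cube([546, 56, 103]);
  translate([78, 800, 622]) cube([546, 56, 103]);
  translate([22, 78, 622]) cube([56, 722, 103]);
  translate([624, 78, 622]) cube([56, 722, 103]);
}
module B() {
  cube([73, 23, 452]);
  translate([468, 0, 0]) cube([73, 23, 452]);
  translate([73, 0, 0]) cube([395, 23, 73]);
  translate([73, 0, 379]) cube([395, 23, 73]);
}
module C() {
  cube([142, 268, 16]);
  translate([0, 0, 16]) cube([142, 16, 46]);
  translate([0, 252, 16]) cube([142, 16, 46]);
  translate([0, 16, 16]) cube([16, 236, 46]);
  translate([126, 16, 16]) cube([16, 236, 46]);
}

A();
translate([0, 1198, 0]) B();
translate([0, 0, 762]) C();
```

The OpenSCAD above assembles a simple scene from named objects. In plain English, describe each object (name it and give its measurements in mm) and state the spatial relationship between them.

A is a table: top 702 mm (x) × 878 mm (y), 37 mm thick, upper face at z = 762 mm, on four 56×56 mm square legs, each inset 22 mm from the nearest pair of top edges, running from z = 0 to the bottom of the top. Four apron rails, 56 mm thick and 103 mm tall, run between adjacent legs with their top edges flush with the underside of the top and their outer faces flush with the legs' outer faces.

B is a picture frame with a 395×306 mm rectangular opening (x by z) and a uniform 73 mm border on every side. Frame depth is 23 mm along y. It is built from two vertical stiles running the full outside height and two horizontal rails spanning the gap between the stiles.

C is an open-topped rectangular box: outside dimensions 142×268×62 mm, with a uniform wall and base thickness of 16 mm. The base is a full 142×268 slab on the floor; four walls sit on top of the base. The front and back walls (the −y and +y sides) span the full width; the two side walls fit between them.

The picture frame is on the floor beside the table on its +y side. The open box is on top of the table.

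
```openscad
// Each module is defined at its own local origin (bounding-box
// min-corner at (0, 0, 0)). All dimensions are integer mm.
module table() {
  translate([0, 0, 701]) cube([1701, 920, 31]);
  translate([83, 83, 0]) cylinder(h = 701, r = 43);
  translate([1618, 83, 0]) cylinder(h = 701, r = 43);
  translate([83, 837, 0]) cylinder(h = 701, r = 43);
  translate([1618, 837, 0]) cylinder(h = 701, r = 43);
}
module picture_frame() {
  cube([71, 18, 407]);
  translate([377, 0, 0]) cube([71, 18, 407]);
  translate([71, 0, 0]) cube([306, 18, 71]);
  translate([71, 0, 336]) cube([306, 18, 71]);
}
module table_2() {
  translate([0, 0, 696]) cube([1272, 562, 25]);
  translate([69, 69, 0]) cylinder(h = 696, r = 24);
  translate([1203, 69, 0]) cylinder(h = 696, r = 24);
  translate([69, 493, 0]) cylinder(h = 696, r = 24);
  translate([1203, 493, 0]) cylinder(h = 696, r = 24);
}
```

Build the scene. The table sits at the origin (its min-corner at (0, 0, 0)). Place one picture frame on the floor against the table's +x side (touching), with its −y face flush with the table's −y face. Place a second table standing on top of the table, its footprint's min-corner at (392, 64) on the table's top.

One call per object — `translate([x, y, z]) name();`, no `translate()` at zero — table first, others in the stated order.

table();
translate([1701, 0, 0]) picture_frame();
translate([392, 64, 732]) table_2();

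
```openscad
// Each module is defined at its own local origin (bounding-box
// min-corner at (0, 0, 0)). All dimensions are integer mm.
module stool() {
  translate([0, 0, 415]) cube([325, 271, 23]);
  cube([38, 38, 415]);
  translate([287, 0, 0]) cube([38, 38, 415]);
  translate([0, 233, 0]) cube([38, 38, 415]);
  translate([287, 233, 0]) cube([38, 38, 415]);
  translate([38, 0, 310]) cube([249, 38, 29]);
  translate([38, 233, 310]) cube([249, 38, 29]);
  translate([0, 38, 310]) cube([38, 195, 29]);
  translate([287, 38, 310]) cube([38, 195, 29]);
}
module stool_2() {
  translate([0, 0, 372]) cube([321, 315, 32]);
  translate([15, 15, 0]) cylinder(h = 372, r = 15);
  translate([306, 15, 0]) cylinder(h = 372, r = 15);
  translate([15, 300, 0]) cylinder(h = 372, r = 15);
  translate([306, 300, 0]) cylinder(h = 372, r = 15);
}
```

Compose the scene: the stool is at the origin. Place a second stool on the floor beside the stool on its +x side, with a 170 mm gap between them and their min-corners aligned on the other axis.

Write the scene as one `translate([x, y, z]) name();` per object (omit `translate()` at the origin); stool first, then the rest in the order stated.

stool();
translate([495, 0, 0]) stool_2();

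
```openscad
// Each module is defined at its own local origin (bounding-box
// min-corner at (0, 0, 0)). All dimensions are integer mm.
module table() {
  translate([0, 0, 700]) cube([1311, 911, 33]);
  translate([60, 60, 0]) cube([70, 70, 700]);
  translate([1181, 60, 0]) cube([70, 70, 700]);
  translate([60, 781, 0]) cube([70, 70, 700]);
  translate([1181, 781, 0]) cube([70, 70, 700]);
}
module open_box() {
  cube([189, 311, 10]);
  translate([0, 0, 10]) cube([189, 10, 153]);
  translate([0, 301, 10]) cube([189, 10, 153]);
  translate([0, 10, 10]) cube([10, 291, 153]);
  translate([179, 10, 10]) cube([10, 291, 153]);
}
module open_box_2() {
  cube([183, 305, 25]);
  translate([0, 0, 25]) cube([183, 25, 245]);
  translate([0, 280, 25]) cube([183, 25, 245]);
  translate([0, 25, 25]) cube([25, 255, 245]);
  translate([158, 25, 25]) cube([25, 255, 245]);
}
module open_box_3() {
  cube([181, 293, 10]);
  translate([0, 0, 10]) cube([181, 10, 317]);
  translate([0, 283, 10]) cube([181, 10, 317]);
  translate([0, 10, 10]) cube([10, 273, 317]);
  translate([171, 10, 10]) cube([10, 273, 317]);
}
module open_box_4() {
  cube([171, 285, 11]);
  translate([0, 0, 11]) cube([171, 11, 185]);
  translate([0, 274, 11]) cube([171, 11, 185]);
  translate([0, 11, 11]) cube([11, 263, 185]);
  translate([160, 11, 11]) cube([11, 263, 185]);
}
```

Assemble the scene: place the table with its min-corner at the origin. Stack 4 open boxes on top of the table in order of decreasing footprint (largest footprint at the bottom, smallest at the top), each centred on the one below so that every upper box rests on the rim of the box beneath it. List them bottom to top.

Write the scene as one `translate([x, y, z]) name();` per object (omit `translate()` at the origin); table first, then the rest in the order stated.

table();
translate([561, 300, 733]) open_box();
translate([564, 303, 896]) open_box_2();
translate([565, 309, 1166]) open_box_3();
translate([570, 313, 1493]) open_box_4();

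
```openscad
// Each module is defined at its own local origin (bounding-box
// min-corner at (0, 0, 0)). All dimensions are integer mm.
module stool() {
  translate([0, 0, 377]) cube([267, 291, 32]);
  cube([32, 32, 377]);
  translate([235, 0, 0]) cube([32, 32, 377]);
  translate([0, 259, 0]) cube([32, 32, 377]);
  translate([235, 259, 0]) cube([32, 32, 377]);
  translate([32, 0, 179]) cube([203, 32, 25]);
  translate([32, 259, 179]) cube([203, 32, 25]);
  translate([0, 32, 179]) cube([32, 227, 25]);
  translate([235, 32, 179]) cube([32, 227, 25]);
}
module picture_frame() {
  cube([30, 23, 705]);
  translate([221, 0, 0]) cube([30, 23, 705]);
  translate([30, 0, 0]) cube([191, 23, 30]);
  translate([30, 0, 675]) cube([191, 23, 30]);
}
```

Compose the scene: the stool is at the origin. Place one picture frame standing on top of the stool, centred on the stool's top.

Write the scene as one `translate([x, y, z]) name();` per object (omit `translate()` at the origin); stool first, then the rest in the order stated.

stool();
translate([8, 134, 409]) picture_frame();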